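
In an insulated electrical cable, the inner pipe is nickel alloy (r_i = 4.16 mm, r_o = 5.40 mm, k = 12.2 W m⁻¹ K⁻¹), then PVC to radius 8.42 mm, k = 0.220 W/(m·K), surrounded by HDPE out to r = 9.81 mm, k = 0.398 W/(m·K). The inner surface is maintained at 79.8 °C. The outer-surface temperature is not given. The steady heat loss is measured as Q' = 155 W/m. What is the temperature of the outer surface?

T_out = 20.0 °C

Series resistances:
  R'_nickel alloy = ln(0.00540/0.00416)/(2πk) = 0.2609/(2π·12.2) = 0.003403 m·K/W
  R'_PVC = ln(0.00842/0.00540)/(2πk) = 0.4442/(2π·0.220) = 0.3214 m·K/W
  R'_HDPE = ln(0.00981/0.00842)/(2πk) = 0.1528/(2π·0.398) = 0.06110 m·K/W
ΣR = 0.3859 m·K/W
ΔT = Q'·ΣR = 155 × 0.3859 = 59.81 K
Heat flows outward, so T_out = T_in − ΔT = 79.8 − 59.81 = 20.0 °C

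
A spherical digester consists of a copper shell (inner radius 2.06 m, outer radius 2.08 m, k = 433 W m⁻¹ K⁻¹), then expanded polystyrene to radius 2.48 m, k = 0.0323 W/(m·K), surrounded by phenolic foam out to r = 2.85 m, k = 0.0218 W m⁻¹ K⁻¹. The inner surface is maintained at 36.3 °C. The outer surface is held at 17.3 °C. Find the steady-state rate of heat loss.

Series thermal resistances, inner to outer:
  R_copper = (1/2.06 − 1/2.08)/(4πk) = 0.004668/(4π·433) = 8.578×10^-7 K/W
  R_expanded polystyrene = (1/2.08 − 1/2.48)/(4πk) = 0.07754/(4π·0.0323) = 0.1910 K/W
  R_phenolic foam = (1/2.48 − 1/2.85)/(4πk) = 0.05235/(4π·0.0218) = 0.1911 K/W
ΣR = 8.578×10^-7 + 0.1910 + 0.1911 = 0.3821 K/W
Q = ΔT/ΣR = (36.3 °C − 17.3 °C)/0.3821 = 49.7 W

Q = 49.7 W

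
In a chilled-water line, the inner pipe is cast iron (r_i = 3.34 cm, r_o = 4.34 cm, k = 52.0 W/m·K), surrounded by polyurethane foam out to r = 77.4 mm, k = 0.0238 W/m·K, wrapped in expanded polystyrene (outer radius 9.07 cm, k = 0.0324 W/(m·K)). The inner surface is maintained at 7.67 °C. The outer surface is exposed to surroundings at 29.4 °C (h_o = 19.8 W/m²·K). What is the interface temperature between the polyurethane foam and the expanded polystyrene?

Series thermal resistances, inner to outer:
  R'_cast iron = ln(0.0434/0.0334)/(2πk) = 0.2619/(2π·52.0) = 8.016×10^-4 m·K/W
  R'_polyurethane foam = ln(0.0774/0.0434)/(2πk) = 0.5785/(2π·0.0238) = 3.869 m·K/W
  R'_expanded polystyrene = ln(0.0907/0.0774)/(2πk) = 0.1586/(2π·0.0324) = 0.7789 m·K/W
  R'_conv,out = 1/(2πr h) = 1/(2π·0.0907·19.8) = 0.08862 m·K/W
ΣR = 8.016×10^-4 + 3.869 + 0.7789 + 0.08862 = 4.737 m·K/W
Q' = ΔT/ΣR = (7.67 °C − 29.4 °C)/4.737 = -4.587 W/m
From the inner boundary to the polyurethane foam/expanded polystyrene interface, ΣR_partial = 3.870 m·K/W.
T_interface = T_in − Q'·ΣR_partial = 7.67 °C − (-4.587)(3.870) = 25.4 °C

T = 25.4 °C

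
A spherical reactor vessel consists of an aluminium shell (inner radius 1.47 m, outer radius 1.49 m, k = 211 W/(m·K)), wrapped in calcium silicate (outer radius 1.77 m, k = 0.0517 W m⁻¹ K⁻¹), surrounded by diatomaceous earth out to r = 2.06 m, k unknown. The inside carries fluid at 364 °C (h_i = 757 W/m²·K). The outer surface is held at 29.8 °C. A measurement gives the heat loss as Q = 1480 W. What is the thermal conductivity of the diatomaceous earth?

k = 0.102 W/m·K

ΣR = ΔT/Q = |364 − 29.8|/1480 = 0.2258 K/W
Known resistances:
  R_conv,in = 1/(4πr²h) = 1/(4π·1.47²·757) = 4.865×10^-5 K/W
  R_aluminium = (1/1.47 − 1/1.49)/(4πk) = 0.009131/(4π·211) = 3.444×10^-6 K/W
  R_calcium silicate = (1/1.49 − 1/1.77)/(4πk) = 0.1062/(4π·0.0517) = 0.1634 K/W
R_diatomaceous earth = ΣR − ΣR_known = 0.2258 − 0.1635 = 0.06230 K/W
(1/r₁−1/r₂)/(4πk) = 0.06230 ⇒ k = 0.07953/(4π·0.06230) = 0.102 W/m·K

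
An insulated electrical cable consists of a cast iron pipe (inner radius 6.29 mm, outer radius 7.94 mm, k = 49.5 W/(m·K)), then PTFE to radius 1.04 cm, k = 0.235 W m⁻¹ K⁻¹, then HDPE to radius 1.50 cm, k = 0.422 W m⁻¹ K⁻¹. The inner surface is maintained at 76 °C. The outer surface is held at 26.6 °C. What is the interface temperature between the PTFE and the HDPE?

Series thermal resistances, inner to outer:
  R'_cast iron = ln(0.00794/0.00629)/(2πk) = 0.2330/(2π·49.5) = 7.490×10^-4 m·K/W
  R'_PTFE = ln(0.0104/0.00794)/(2πk) = 0.2699/(2π·0.235) = 0.1828 m·K/W
  R'_HDPE = ln(0.0150/0.0104)/(2πk) = 0.3662/(2π·0.422) = 0.1381 m·K/W
ΣR = 7.490×10^-4 + 0.1828 + 0.1381 = 0.3216 m·K/W
Q' = ΔT/ΣR = (76 °C − 26.6 °C)/0.3216 = 153.6 W/m
From the inner boundary to the PTFE/HDPE interface, ΣR_partial = 0.1835 m·K/W.
T_interface = T_in − Q'·ΣR_partial = 76 °C − (153.6)(0.1835) = 47.8 °C

T = 47.8 °C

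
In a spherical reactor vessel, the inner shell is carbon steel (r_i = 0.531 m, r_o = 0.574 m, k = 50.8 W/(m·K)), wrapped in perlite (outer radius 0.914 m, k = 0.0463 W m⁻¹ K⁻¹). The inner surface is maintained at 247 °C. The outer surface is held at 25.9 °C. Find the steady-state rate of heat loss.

Resistance network (inner→outer):
  R_carbon steel = (1/0.531 − 1/0.574)/(4πk) = 0.1411/(4π·50.8) = 2.210×10^-4 K/W
  R_perlite = (1/0.574 − 1/0.914)/(4πk) = 0.6481/(4π·0.0463) = 1.114 K/W
ΣR = 2.210×10^-4 + 1.114 = 1.114 K/W
Q = ΔT/ΣR = (247 °C − 25.9 °C)/1.114 = 198 W

Q = 198 W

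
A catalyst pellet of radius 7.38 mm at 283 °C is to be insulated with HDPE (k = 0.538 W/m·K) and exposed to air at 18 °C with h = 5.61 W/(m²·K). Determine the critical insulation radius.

r_cr = 19.2 cm

For a sphere, r_cr = 2k_ins/h = 2·0.538/5.61 = 0.192 m = 19.2 cm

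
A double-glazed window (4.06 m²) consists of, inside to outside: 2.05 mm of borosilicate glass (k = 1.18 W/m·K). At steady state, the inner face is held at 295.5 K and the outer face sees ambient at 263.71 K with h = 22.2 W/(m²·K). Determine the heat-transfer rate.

Q = 2760 W

Resistance network (inner→outer):
  R_borosilicate glass = L/(kA) = 0.00205/(1.18·4.06) = 4.279×10^-4 K/W
  R_conv,out = 1/(hA) = 1/(22.2·4.06) = 0.01109 K/W
ΣR = 4.279×10^-4 + 0.01109 = 0.01152 K/W
Q = ΔT/ΣR = (295.5 K − 263.71 K)/0.01152 = 2760 W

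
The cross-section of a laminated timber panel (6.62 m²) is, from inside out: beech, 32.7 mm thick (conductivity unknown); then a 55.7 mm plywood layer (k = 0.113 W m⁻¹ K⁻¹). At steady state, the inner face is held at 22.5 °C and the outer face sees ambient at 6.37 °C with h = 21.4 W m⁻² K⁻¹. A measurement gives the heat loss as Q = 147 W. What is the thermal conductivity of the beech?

ΣR = ΔT/Q = |22.5 − 6.37|/147 = 0.1097 K/W
Known resistances:
  R_plywood = L/(kA) = 0.0557/(0.113·6.62) = 0.07446 K/W
  R_conv,out = 1/(hA) = 1/(21.4·6.62) = 0.007059 K/W
R_beech = ΣR − ΣR_known = 0.1097 − 0.08152 = 0.02818 K/W
L/(kA) = 0.02818 ⇒ k = 0.0327/(0.02818·6.62) = 0.175 W/m·K

k = 0.175 W/m·K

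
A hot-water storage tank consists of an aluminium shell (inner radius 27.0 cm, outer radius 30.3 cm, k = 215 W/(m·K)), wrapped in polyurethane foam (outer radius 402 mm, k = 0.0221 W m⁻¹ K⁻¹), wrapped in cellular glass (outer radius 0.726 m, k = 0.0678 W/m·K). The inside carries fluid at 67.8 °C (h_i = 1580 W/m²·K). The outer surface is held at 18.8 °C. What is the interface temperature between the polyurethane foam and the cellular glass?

T = 33.9 °C

Resistance network (inner→outer):
  R_conv,in = 1/(4πr²h) = 1/(4π·0.270²·1580) = 6.909×10^-4 K/W
  R_aluminium = (1/0.270 − 1/0.303)/(4πk) = 0.4034/(4π·215) = 1.493×10^-4 K/W
  R_polyurethane foam = (1/0.303 − 1/0.402)/(4πk) = 0.8128/(4π·0.0221) = 2.927 K/W
  R_cellular glass = (1/0.402 − 1/0.726)/(4πk) = 1.110/(4π·0.0678) = 1.303 K/W
ΣR = 6.909×10^-4 + 1.493×10^-4 + 2.927 + 1.303 = 4.231 K/W
Q = ΔT/ΣR = (67.8 °C − 18.8 °C)/4.231 = 11.58 W
From the inner boundary to the polyurethane foam/cellular glass interface, ΣR_partial = 2.928 K/W.
T_interface = T_in − Q·ΣR_partial = 67.8 °C − (11.58)(2.928) = 33.9 °C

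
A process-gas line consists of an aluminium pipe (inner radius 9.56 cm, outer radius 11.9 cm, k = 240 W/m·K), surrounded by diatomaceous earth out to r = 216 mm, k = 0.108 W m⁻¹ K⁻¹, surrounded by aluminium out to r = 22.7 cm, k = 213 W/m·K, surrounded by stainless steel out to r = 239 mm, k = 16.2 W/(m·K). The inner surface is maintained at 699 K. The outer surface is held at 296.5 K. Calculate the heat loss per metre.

Treat each layer as a resistance in series:
  R'_aluminium = ln(0.119/0.0956)/(2πk) = 0.2190/(2π·240) = 1.452×10^-4 m·K/W
  R'_diatomaceous earth = ln(0.216/0.119)/(2πk) = 0.5962/(2π·0.108) = 0.8785 m·K/W
  R'_aluminium = ln(0.227/0.216)/(2πk) = 0.04967/(2π·213) = 3.711×10^-5 m·K/W
  R'_stainless steel = ln(0.239/0.227)/(2πk) = 0.05151/(2π·16.2) = 5.061×10^-4 m·K/W
ΣR = 1.452×10^-4 + 0.8785 + 3.711×10^-5 + 5.061×10^-4 = 0.8792 m·K/W
Q' = ΔT/ΣR = (699 K − 296.5 K)/0.8792 = 458 W/m

Q' = 458 W/m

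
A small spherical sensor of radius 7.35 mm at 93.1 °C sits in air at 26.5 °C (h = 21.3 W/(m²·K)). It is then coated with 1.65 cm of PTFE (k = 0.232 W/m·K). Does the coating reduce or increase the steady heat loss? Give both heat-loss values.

increases: 0.963 → 1.71 W

Critical radius for a sphere: r_cr = 2k/h = 0.0218 m = 2.18 cm.
Outer radius after coating: r₂ = 0.00735 + 0.0165 = 0.02385 m.
r₁ < r_cr < r₂: heat loss rises to a maximum at r_cr then falls. Whether the coating helps depends on whether Q(r₂) has dropped back below Q(r₁).
Bare: R = 1/(4πr₁²h) = 69.16 K/W; Q = 66.6/69.16 = 0.963 W.
Coated: R = R_cond + R_conv = 38.85 K/W; Q = 66.6/38.85 = 1.71 W.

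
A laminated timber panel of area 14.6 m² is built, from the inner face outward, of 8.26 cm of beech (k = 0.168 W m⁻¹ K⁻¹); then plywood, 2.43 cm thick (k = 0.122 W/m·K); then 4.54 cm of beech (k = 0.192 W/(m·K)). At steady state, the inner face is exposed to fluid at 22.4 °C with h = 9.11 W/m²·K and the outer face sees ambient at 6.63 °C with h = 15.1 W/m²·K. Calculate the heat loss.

Treat each layer as a resistance in series:
  R_conv,in = 1/(hA) = 1/(9.11·14.6) = 0.007518 K/W
  R_beech = L/(kA) = 0.0826/(0.168·14.6) = 0.03368 K/W
  R_plywood = L/(kA) = 0.0243/(0.122·14.6) = 0.01364 K/W
  R_beech = L/(kA) = 0.0454/(0.192·14.6) = 0.01620 K/W
  R_conv,out = 1/(hA) = 1/(15.1·14.6) = 0.004536 K/W
ΣR = 0.007518 + 0.03368 + 0.01364 + 0.01620 + 0.004536 = 0.07557 K/W
Q = ΔT/ΣR = (22.4 °C − 6.63 °C)/0.07557 = 209 W

Q = 209 W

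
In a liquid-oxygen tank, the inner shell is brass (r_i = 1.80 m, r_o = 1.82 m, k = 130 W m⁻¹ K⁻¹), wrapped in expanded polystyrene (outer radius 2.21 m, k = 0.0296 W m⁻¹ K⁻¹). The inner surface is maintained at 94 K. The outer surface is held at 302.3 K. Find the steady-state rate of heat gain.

Q = 799 W

Series thermal resistances, inner to outer:
  R_brass = (1/1.80 − 1/1.82)/(4πk) = 0.006105/(4π·130) = 3.737×10^-6 K/W
  R_expanded polystyrene = (1/1.82 − 1/2.21)/(4πk) = 0.09696/(4π·0.0296) = 0.2607 K/W
ΣR = 3.737×10^-6 + 0.2607 = 0.2607 K/W
Q = ΔT/ΣR = (94 K − 302.3 K)/0.2607 = -799 W
(Negative Q ⇒ heat flows inward; heat gain = 799 W.)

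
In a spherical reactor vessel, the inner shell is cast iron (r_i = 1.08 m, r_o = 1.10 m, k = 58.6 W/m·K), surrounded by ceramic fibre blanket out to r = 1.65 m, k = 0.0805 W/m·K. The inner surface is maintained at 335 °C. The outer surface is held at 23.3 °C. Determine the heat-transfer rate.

Q = 1040 W

Resistance network (inner→outer):
  R_cast iron = (1/1.08 − 1/1.10)/(4πk) = 0.01684/(4π·58.6) = 2.286×10^-5 K/W
  R_ceramic fibre blanket = (1/1.10 − 1/1.65)/(4πk) = 0.3030/(4π·0.0805) = 0.2996 K/W
ΣR = 2.286×10^-5 + 0.2996 = 0.2996 K/W
Q = ΔT/ΣR = (335 °C − 23.3 °C)/0.2996 = 1040 W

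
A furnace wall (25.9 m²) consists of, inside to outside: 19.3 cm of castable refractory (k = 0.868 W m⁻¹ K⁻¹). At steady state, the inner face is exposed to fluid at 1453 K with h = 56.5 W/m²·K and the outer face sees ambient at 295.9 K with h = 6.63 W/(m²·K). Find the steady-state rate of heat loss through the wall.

Series thermal resistances, inner to outer:
  R_conv,in = 1/(hA) = 1/(56.5·25.9) = 6.834×10^-4 K/W
  R_castable refractory = L/(kA) = 0.193/(0.868·25.9) = 0.008585 K/W
  R_conv,out = 1/(hA) = 1/(6.63·25.9) = 0.005824 K/W
ΣR = 6.834×10^-4 + 0.008585 + 0.005824 = 0.01509 K/W
Q = ΔT/ΣR = (1453 K − 295.9 K)/0.01509 = 76700 W

Q = 76.7 kW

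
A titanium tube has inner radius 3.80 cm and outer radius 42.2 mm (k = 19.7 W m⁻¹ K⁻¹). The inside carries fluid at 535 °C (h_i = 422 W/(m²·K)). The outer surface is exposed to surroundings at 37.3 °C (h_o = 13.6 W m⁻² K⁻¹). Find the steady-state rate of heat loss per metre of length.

Q' = 1730 W/m

Series thermal resistances, inner to outer:
  R'_conv,in = 1/(2πr h) = 1/(2π·0.0380·422) = 0.009925 m·K/W
  R'_titanium = ln(0.0422/0.0380)/(2πk) = 0.1048/(2π·19.7) = 8.469×10^-4 m·K/W
  R'_conv,out = 1/(2πr h) = 1/(2π·0.0422·13.6) = 0.2773 m·K/W
ΣR = 0.009925 + 8.469×10^-4 + 0.2773 = 0.2881 m·K/W
Q' = ΔT/ΣR = (535 °C − 37.3 °C)/0.2881 = 1730 W/m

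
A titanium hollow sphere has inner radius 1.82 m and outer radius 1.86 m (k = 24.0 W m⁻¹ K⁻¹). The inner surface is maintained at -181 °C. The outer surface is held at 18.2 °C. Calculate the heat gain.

Q = 5080 kW

Q = 4πk·ΔT/(1/r₁ − 1/r₂) = 4π × 24.0 × 199.2 / (1/1.82 − 1/1.86) = 5.08×10^6 W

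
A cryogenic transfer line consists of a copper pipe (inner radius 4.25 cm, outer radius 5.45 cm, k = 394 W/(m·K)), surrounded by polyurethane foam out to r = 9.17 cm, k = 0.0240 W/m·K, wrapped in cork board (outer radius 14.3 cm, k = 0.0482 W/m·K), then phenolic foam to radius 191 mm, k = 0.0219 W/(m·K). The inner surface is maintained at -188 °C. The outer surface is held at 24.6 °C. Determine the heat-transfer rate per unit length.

Q' = 30.3 W/m

Resistance network (inner→outer):
  R'_copper = ln(0.0545/0.0425)/(2πk) = 0.2487/(2π·394) = 1.005×10^-4 m·K/W
  R'_polyurethane foam = ln(0.0917/0.0545)/(2πk) = 0.5203/(2π·0.0240) = 3.450 m·K/W
  R'_cork board = ln(0.143/0.0917)/(2πk) = 0.4443/(2π·0.0482) = 1.467 m·K/W
  R'_phenolic foam = ln(0.191/0.143)/(2πk) = 0.2894/(2π·0.0219) = 2.103 m·K/W
ΣR = 1.005×10^-4 + 3.450 + 1.467 + 2.103 = 7.020 m·K/W
Q' = ΔT/ΣR = (-188 °C − 24.6 °C)/7.020 = -30.3 W/m
(Negative Q' ⇒ heat flows inward; heat gain = 30.3 W/m.)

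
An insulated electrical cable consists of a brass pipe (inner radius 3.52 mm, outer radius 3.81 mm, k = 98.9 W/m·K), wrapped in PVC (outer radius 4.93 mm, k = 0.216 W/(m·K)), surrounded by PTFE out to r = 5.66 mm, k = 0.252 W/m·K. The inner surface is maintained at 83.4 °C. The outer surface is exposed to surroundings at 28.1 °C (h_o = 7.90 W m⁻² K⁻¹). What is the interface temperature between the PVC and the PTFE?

Series thermal resistances, inner to outer:
  R'_brass = ln(0.00381/0.00352)/(2πk) = 0.07917/(2π·98.9) = 1.274×10^-4 m·K/W
  R'_PVC = ln(0.00493/0.00381)/(2πk) = 0.2577/(2π·0.216) = 0.1899 m·K/W
  R'_PTFE = ln(0.00566/0.00493)/(2πk) = 0.1381/(2π·0.252) = 0.08721 m·K/W
  R'_conv,out = 1/(2πr h) = 1/(2π·0.00566·7.90) = 3.559 m·K/W
ΣR = 1.274×10^-4 + 0.1899 + 0.08721 + 3.559 = 3.836 m·K/W
Q' = ΔT/ΣR = (83.4 °C − 28.1 °C)/3.836 = 14.42 W/m
From the inner boundary to the PVC/PTFE interface, ΣR_partial = 0.1900 m·K/W.
T_interface = T_in − Q'·ΣR_partial = 83.4 °C − (14.42)(0.1900) = 80.7 °C

T = 80.7 °C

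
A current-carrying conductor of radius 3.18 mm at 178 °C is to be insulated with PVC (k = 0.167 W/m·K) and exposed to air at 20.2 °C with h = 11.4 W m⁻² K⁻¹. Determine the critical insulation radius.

r_cr = 1.46 cm

For a cylinder, r_cr = k_ins/h = 0.167/11.4 = 0.0146 m = 1.46 cm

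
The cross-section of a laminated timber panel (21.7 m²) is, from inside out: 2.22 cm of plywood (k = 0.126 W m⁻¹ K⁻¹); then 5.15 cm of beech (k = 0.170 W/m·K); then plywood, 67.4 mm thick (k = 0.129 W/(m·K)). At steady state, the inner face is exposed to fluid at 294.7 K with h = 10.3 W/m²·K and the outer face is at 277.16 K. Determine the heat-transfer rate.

Treat each layer as a resistance in series:
  R_conv,in = 1/(hA) = 1/(10.3·21.7) = 0.004474 K/W
  R_plywood = L/(kA) = 0.0222/(0.126·21.7) = 0.008119 K/W
  R_beech = L/(kA) = 0.0515/(0.170·21.7) = 0.01396 K/W
  R_plywood = L/(kA) = 0.0674/(0.129·21.7) = 0.02408 K/W
ΣR = 0.004474 + 0.008119 + 0.01396 + 0.02408 = 0.05063 K/W
Q = ΔT/ΣR = (294.7 K − 277.16 K)/0.05063 = 346 W

Q = 346 W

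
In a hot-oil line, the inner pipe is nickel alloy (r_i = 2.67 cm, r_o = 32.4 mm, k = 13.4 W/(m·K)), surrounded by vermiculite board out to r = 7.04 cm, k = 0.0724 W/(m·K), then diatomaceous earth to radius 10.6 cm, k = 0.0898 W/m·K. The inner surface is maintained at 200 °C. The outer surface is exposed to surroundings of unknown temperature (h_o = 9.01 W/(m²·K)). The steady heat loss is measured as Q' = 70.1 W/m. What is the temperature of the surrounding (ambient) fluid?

T_out = 17.7 °C

Series resistances:
  R'_nickel alloy = ln(0.0324/0.0267)/(2πk) = 0.1935/(2π·13.4) = 0.002298 m·K/W
  R'_vermiculite board = ln(0.0704/0.0324)/(2πk) = 0.7760/(2π·0.0724) = 1.706 m·K/W
  R'_diatomaceous earth = ln(0.106/0.0704)/(2πk) = 0.4092/(2π·0.0898) = 0.7253 m·K/W
  R'_conv,out = 1/(2πr h) = 1/(2π·0.106·9.01) = 0.1666 m·K/W
ΣR = 2.600 m·K/W
ΔT = Q'·ΣR = 70.1 × 2.600 = 182.3 K
Heat flows outward, so T_out = T_in − ΔT = 200 − 182.3 = 17.7 °C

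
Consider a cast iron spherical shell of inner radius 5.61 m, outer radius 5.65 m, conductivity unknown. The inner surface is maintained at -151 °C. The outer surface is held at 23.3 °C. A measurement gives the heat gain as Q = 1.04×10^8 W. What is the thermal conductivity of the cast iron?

k = 59.9 W/m·K

ΣR = ΔT/Q = |-151 − 23.3|/1.04×10^8 = 1.676×10^-6 K/W
(1/r₁−1/r₂)/(4πk) = 1.676×10^-6 ⇒ k = 0.001262/(4π·1.676×10^-6) = 59.9 W/m·K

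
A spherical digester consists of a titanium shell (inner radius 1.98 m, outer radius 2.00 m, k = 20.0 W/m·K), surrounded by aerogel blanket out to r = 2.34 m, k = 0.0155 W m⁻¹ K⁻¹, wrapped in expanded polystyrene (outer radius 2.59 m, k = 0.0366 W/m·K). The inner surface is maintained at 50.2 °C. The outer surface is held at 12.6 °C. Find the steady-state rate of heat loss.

Q = 81.3 W

Series thermal resistances, inner to outer:
  R_titanium = (1/1.98 − 1/2.00)/(4πk) = 0.005051/(4π·20.0) = 2.010×10^-5 K/W
  R_aerogel blanket = (1/2.00 − 1/2.34)/(4πk) = 0.07265/(4π·0.0155) = 0.3730 K/W
  R_expanded polystyrene = (1/2.34 − 1/2.59)/(4πk) = 0.04125/(4π·0.0366) = 0.08969 K/W
ΣR = 2.010×10^-5 + 0.3730 + 0.08969 = 0.4627 K/W
Q = ΔT/ΣR = (50.2 °C − 12.6 °C)/0.4627 = 81.3 W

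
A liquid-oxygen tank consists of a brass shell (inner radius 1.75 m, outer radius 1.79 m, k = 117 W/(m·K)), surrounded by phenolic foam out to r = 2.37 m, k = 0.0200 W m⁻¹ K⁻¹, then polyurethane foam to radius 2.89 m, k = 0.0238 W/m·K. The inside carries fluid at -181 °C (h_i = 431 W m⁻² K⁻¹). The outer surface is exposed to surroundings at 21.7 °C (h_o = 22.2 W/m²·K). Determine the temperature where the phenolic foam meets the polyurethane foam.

Resistance network (inner→outer):
  R_conv,in = 1/(4πr²h) = 1/(4π·1.75²·431) = 6.029×10^-5 K/W
  R_brass = (1/1.75 − 1/1.79)/(4πk) = 0.01277/(4π·117) = 8.685×10^-6 K/W
  R_phenolic foam = (1/1.79 − 1/2.37)/(4πk) = 0.1367/(4π·0.0200) = 0.5440 K/W
  R_polyurethane foam = (1/2.37 − 1/2.89)/(4πk) = 0.07592/(4π·0.0238) = 0.2538 K/W
  R_conv,out = 1/(4πr²h) = 1/(4π·2.89²·22.2) = 4.292×10^-4 K/W
ΣR = 6.029×10^-5 + 8.685×10^-6 + 0.5440 + 0.2538 + 4.292×10^-4 = 0.7983 K/W
Q = ΔT/ΣR = (-181 °C − 21.7 °C)/0.7983 = -253.9 W
From the inner boundary to the phenolic foam/polyurethane foam interface, ΣR_partial = 0.5441 K/W.
T_interface = T_in − Q·ΣR_partial = -181 °C − (-253.9)(0.5441) = -42.9 °C

T = -42.9 °C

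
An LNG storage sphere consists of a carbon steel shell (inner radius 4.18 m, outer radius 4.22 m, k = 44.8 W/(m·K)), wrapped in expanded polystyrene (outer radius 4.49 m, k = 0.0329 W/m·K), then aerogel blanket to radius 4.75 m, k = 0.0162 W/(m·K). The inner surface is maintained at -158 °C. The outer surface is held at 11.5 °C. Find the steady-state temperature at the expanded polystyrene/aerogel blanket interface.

T = -96.1 °C

Treat each layer as a resistance in series:
  R_carbon steel = (1/4.18 − 1/4.22)/(4πk) = 0.002268/(4π·44.8) = 4.028×10^-6 K/W
  R_expanded polystyrene = (1/4.22 − 1/4.49)/(4πk) = 0.01425/(4π·0.0329) = 0.03447 K/W
  R_aerogel blanket = (1/4.49 − 1/4.75)/(4πk) = 0.01219/(4π·0.0162) = 0.05988 K/W
ΣR = 4.028×10^-6 + 0.03447 + 0.05988 = 0.09435 K/W
Q = ΔT/ΣR = (-158 °C − 11.5 °C)/0.09435 = -1797 W
From the inner boundary to the expanded polystyrene/aerogel blanket interface, ΣR_partial = 0.03447 K/W.
T_interface = T_in − Q·ΣR_partial = -158 °C − (-1797)(0.03447) = -96.1 °C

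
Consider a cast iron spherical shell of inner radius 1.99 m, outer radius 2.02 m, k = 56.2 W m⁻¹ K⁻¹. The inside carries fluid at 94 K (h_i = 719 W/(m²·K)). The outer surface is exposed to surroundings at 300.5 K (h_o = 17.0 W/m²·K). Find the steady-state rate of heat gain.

Q = 1.74×10^5 W

Series thermal resistances, inner to outer:
  R_conv,in = 1/(4πr²h) = 1/(4π·1.99²·719) = 2.795×10^-5 K/W
  R_cast iron = (1/1.99 − 1/2.02)/(4πk) = 0.007463/(4π·56.2) = 1.057×10^-5 K/W
  R_conv,out = 1/(4πr²h) = 1/(4π·2.02²·17.0) = 0.001147 K/W
ΣR = 2.795×10^-5 + 1.057×10^-5 + 0.001147 = 0.001186 K/W
Q = ΔT/ΣR = (94 K − 300.5 K)/0.001186 = -1.74×10^5 W
(Negative Q ⇒ heat flows inward; heat gain = 1.74×10^5 W.)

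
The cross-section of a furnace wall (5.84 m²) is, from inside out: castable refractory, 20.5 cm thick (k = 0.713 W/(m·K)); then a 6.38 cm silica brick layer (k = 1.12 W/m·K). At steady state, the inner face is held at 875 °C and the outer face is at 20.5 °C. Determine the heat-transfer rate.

Treat each layer as a resistance in series:
  R_castable refractory = L/(kA) = 0.205/(0.713·5.84) = 0.04923 K/W
  R_silica brick = L/(kA) = 0.0638/(1.12·5.84) = 0.009754 K/W
ΣR = 0.04923 + 0.009754 = 0.05898 K/W
Q = ΔT/ΣR = (875 °C − 20.5 °C)/0.05898 = 14500 W

Q = 14500 W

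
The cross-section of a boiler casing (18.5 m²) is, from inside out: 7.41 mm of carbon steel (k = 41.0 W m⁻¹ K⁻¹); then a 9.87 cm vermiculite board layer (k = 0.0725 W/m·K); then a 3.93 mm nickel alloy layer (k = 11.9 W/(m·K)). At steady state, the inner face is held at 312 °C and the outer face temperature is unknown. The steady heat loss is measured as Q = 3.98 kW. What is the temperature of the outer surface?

T_out = 19.0 °C

Series resistances:
  R_carbon steel = L/(kA) = 0.00741/(41.0·18.5) = 9.769×10^-6 K/W
  R_vermiculite board = L/(kA) = 0.0987/(0.0725·18.5) = 0.07359 K/W
  R_nickel alloy = L/(kA) = 0.00393/(11.9·18.5) = 1.785×10^-5 K/W
ΣR = 0.07362 K/W
ΔT = Q·ΣR = 3980 × 0.07362 = 293.0 K
Heat flows outward, so T_out = T_in − ΔT = 312 − 293.0 = 19.0 °C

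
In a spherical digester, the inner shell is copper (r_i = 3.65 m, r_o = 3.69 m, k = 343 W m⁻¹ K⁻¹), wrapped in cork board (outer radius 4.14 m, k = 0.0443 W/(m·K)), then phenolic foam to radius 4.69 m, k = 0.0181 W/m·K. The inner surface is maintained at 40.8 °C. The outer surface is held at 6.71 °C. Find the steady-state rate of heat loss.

Q = 192 W

Treat each layer as a resistance in series:
  R_copper = (1/3.65 − 1/3.69)/(4πk) = 0.002970/(4π·343) = 6.890×10^-7 K/W
  R_cork board = (1/3.69 − 1/4.14)/(4πk) = 0.02946/(4π·0.0443) = 0.05291 K/W
  R_phenolic foam = (1/4.14 − 1/4.69)/(4πk) = 0.02833/(4π·0.0181) = 0.1245 K/W
ΣR = 6.890×10^-7 + 0.05291 + 0.1245 = 0.1774 K/W
Q = ΔT/ΣR = (40.8 °C − 6.71 °C)/0.1774 = 192 W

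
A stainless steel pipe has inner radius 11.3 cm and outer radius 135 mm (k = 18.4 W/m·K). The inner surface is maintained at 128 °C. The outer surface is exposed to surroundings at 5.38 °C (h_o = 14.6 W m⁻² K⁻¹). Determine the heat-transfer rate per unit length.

Treat each layer as a resistance in series:
  R'_stainless steel = ln(0.135/0.113)/(2πk) = 0.1779/(2π·18.4) = 0.001539 m·K/W
  R'_conv,out = 1/(2πr h) = 1/(2π·0.135·14.6) = 0.08075 m·K/W
ΣR = 0.001539 + 0.08075 = 0.08229 m·K/W
Q' = ΔT/ΣR = (128 °C − 5.38 °C)/0.08229 = 1490 W/m

Q' = 1490 W/m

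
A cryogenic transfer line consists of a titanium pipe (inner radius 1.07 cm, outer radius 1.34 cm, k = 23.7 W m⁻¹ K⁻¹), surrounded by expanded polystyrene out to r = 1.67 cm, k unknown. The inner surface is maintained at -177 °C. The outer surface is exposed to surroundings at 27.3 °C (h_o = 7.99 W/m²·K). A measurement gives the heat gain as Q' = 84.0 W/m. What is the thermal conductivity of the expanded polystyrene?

ΣR = ΔT/Q' = |-177 − 27.3|/84.0 = 2.432 m·K/W
Known resistances:
  R'_titanium = ln(0.0134/0.0107)/(2πk) = 0.2250/(2π·23.7) = 0.001511 m·K/W
  R'_conv,out = 1/(2πr h) = 1/(2π·0.0167·7.99) = 1.193 m·K/W
R_expanded polystyrene = ΣR − ΣR_known = 2.432 − 1.195 = 1.237 m·K/W
ln(r₂/r₁)/(2πk) = 1.237 ⇒ k = 0.2202/(2π·1.237) = 0.0283 W/m·K

k = 0.0283 W/m·K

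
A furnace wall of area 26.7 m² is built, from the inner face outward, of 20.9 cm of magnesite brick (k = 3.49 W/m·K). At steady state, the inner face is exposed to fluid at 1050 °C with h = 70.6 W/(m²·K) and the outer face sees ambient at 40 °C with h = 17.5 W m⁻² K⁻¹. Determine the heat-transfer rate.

Treat each layer as a resistance in series:
  R_conv,in = 1/(hA) = 1/(70.6·26.7) = 5.305×10^-4 K/W
  R_magnesite brick = L/(kA) = 0.209/(3.49·26.7) = 0.002243 K/W
  R_conv,out = 1/(hA) = 1/(17.5·26.7) = 0.002140 K/W
ΣR = 5.305×10^-4 + 0.002243 + 0.002140 = 0.004914 K/W
Q = ΔT/ΣR = (1050 °C − 40 °C)/0.004914 = 2.06×10^5 W

Q = 206 kW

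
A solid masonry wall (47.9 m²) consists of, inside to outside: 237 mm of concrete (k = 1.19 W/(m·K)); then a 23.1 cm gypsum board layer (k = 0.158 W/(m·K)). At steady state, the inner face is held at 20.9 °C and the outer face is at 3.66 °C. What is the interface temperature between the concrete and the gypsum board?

T = 18.8 °C

Treat each layer as a resistance in series:
  R_concrete = L/(kA) = 0.237/(1.19·47.9) = 0.004158 K/W
  R_gypsum board = L/(kA) = 0.231/(0.158·47.9) = 0.03052 K/W
ΣR = 0.004158 + 0.03052 = 0.03468 K/W
Q = ΔT/ΣR = (20.9 °C − 3.66 °C)/0.03468 = 497.1 W
From the inner boundary to the concrete/gypsum board interface, ΣR_partial = 0.004158 K/W.
T_interface = T_in − Q·ΣR_partial = 20.9 °C − (497.1)(0.004158) = 18.8 °C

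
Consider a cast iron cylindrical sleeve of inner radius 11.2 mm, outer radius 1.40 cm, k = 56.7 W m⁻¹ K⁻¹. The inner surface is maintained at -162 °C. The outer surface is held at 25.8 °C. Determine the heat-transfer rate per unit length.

Q' = 2πk·ΔT/ln(r₂/r₁) = 2π × 56.7 × 187.8 / ln(0.0140/0.0112) = 3.00×10^5 W/m

Q' = 3.00×10^5 W/m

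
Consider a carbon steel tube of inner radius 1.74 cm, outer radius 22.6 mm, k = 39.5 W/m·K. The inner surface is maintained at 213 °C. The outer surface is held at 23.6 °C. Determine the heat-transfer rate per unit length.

Q' = 2πk·ΔT/ln(r₂/r₁) = 2π × 39.5 × 189.4 / ln(0.0226/0.0174) = 1.80×10^5 W/m

Q' = 180 kW/m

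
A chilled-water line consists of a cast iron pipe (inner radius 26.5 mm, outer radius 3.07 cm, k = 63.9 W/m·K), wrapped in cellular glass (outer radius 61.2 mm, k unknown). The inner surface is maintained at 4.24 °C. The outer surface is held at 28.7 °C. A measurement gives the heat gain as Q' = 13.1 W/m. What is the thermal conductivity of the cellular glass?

k = 0.0588 W/m·K

ΣR = ΔT/Q' = |4.24 − 28.7|/13.1 = 1.867 m·K/W
Known resistances:
  R'_cast iron = ln(0.0307/0.0265)/(2πk) = 0.1471/(2π·63.9) = 3.664×10^-4 m·K/W
R_cellular glass = ΣR − ΣR_known = 1.867 − 3.664×10^-4 = 1.867 m·K/W
ln(r₂/r₁)/(2πk) = 1.867 ⇒ k = 0.6899/(2π·1.867) = 0.0588 W/m·K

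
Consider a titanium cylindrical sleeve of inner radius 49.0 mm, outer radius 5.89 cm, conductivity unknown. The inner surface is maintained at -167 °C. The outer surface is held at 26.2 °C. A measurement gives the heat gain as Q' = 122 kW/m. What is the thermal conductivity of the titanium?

ΣR = ΔT/Q' = |-167 − 26.2|/1.22×10^5 = 0.001584 m·K/W
ln(r₂/r₁)/(2πk) = 0.001584 ⇒ k = 0.1840/(2π·0.001584) = 18.5 W/m·K

k = 18.5 W/m·K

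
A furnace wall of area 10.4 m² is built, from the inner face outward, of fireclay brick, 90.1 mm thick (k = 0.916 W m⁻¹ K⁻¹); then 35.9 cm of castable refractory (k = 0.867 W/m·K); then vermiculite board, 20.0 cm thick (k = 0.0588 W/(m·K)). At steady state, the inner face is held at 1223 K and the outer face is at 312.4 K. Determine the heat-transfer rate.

Q = 2.42 kW

Series thermal resistances, inner to outer:
  R_fireclay brick = L/(kA) = 0.0901/(0.916·10.4) = 0.009458 K/W
  R_castable refractory = L/(kA) = 0.359/(0.867·10.4) = 0.03981 K/W
  R_vermiculite board = L/(kA) = 0.200/(0.0588·10.4) = 0.3271 K/W
ΣR = 0.009458 + 0.03981 + 0.3271 = 0.3764 K/W
Q = ΔT/ΣR = (1223 K − 312.4 K)/0.3764 = 2420 W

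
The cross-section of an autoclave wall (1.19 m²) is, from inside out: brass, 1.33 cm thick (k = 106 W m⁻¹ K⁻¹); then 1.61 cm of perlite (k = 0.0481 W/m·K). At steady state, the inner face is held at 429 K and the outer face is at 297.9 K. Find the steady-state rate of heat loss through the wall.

Q = 466 W

Series thermal resistances, inner to outer:
  R_brass = L/(kA) = 0.0133/(106·1.19) = 1.054×10^-4 K/W
  R_perlite = L/(kA) = 0.0161/(0.0481·1.19) = 0.2813 K/W
ΣR = 1.054×10^-4 + 0.2813 = 0.2814 K/W
Q = ΔT/ΣR = (429 K − 297.9 K)/0.2814 = 466 W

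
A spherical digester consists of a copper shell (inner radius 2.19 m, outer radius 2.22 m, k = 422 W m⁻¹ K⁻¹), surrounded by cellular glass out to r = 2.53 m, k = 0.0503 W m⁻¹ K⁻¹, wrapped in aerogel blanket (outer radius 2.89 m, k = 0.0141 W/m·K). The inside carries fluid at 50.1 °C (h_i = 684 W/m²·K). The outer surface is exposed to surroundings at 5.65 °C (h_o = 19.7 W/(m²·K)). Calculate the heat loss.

Q = 122 W

Treat each layer as a resistance in series:
  R_conv,in = 1/(4πr²h) = 1/(4π·2.19²·684) = 2.426×10^-5 K/W
  R_copper = (1/2.19 − 1/2.22)/(4πk) = 0.006171/(4π·422) = 1.164×10^-6 K/W
  R_cellular glass = (1/2.22 − 1/2.53)/(4πk) = 0.05519/(4π·0.0503) = 0.08732 K/W
  R_aerogel blanket = (1/2.53 − 1/2.89)/(4πk) = 0.04924/(4π·0.0141) = 0.2779 K/W
  R_conv,out = 1/(4πr²h) = 1/(4π·2.89²·19.7) = 4.836×10^-4 K/W
ΣR = 2.426×10^-5 + 1.164×10^-6 + 0.08732 + 0.2779 + 4.836×10^-4 = 0.3657 K/W
Q = ΔT/ΣR = (50.1 °C − 5.65 °C)/0.3657 = 122 W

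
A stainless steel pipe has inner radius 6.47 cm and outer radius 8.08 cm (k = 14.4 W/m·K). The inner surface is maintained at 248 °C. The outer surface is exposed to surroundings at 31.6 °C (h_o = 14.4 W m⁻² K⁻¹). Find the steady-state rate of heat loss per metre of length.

Series thermal resistances, inner to outer:
  R'_stainless steel = ln(0.0808/0.0647)/(2πk) = 0.2222/(2π·14.4) = 0.002456 m·K/W
  R'_conv,out = 1/(2πr h) = 1/(2π·0.0808·14.4) = 0.1368 m·K/W
ΣR = 0.002456 + 0.1368 = 0.1393 m·K/W
Q' = ΔT/ΣR = (248 °C − 31.6 °C)/0.1393 = 1550 W/m

Q' = 1550 W/m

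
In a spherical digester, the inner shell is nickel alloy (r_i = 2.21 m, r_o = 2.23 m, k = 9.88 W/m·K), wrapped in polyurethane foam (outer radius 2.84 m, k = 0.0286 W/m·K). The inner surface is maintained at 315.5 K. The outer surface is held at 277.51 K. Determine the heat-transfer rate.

Resistance network (inner→outer):
  R_nickel alloy = (1/2.21 − 1/2.23)/(4πk) = 0.004058/(4π·9.88) = 3.269×10^-5 K/W
  R_polyurethane foam = (1/2.23 − 1/2.84)/(4πk) = 0.09632/(4π·0.0286) = 0.2680 K/W
ΣR = 3.269×10^-5 + 0.2680 = 0.2680 K/W
Q = ΔT/ΣR = (315.5 K − 277.51 K)/0.2680 = 142 W

Q = 142 W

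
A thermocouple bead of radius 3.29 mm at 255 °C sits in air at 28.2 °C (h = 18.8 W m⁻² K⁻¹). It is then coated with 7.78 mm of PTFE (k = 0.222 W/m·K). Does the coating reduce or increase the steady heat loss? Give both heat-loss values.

increases: 0.580 → 2.04 W

Critical radius for a sphere: r_cr = 2k/h = 0.0236 m = 2.36 cm.
Outer radius after coating: r₂ = 0.00329 + 0.00778 = 0.01107 m.
Since r₁ < r_cr and r₂ ≤ r_cr, the coating moves toward the maximum at r_cr — heat loss rises.
Bare: R = 1/(4πr₁²h) = 391.1 K/W; Q = 226.8/391.1 = 0.580 W.
Coated: R = R_cond + R_conv = 111.1 K/W; Q = 226.8/111.1 = 2.04 W.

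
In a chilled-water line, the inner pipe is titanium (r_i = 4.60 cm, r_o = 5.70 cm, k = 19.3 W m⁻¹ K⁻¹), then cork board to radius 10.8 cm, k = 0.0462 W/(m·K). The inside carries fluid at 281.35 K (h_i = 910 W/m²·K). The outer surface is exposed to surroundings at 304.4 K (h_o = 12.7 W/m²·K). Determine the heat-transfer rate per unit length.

Q' = 9.92 W/m

Treat each layer as a resistance in series:
  R'_conv,in = 1/(2πr h) = 1/(2π·0.0460·910) = 0.003802 m·K/W
  R'_titanium = ln(0.0570/0.0460)/(2πk) = 0.2144/(2π·19.3) = 0.001768 m·K/W
  R'_cork board = ln(0.108/0.0570)/(2πk) = 0.6391/(2π·0.0462) = 2.202 m·K/W
  R'_conv,out = 1/(2πr h) = 1/(2π·0.108·12.7) = 0.1160 m·K/W
ΣR = 0.003802 + 0.001768 + 2.202 + 0.1160 = 2.324 m·K/W
Q' = ΔT/ΣR = (281.35 K − 304.4 K)/2.324 = -9.92 W/m
(Negative Q' ⇒ heat flows inward; heat gain = 9.92 W/m.)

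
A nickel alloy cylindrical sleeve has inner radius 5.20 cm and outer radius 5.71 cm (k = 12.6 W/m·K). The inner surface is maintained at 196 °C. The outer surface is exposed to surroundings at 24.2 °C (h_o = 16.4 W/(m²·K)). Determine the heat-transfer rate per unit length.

Treat each layer as a resistance in series:
  R'_nickel alloy = ln(0.0571/0.0520)/(2πk) = 0.09356/(2π·12.6) = 0.001182 m·K/W
  R'_conv,out = 1/(2πr h) = 1/(2π·0.0571·16.4) = 0.1700 m·K/W
ΣR = 0.001182 + 0.1700 = 0.1712 m·K/W
Q' = ΔT/ΣR = (196 °C − 24.2 °C)/0.1712 = 1000 W/m

Q' = 1000 W/m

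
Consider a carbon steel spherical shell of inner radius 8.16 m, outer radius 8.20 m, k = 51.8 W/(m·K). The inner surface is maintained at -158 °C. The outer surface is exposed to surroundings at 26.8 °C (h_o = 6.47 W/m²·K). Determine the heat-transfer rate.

Resistance network (inner→outer):
  R_carbon steel = (1/8.16 − 1/8.20)/(4πk) = 5.978×10^-4/(4π·51.8) = 9.184×10^-7 K/W
  R_conv,out = 1/(4πr²h) = 1/(4π·8.20²·6.47) = 1.829×10^-4 K/W
ΣR = 9.184×10^-7 + 1.829×10^-4 = 1.838×10^-4 K/W
Q = ΔT/ΣR = (-158 °C − 26.8 °C)/1.838×10^-4 = -1.01×10^6 W
(Negative Q ⇒ heat flows inward; heat gain = 1.01×10^6 W.)

Q = 1010 kW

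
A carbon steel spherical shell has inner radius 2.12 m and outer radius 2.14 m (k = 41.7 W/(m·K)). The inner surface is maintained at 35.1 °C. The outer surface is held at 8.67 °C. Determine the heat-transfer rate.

Q = 3140 kW

Q = 4πk·ΔT/(1/r₁ − 1/r₂) = 4π × 41.7 × 26.43 / (1/2.12 − 1/2.14) = 3.14×10^6 W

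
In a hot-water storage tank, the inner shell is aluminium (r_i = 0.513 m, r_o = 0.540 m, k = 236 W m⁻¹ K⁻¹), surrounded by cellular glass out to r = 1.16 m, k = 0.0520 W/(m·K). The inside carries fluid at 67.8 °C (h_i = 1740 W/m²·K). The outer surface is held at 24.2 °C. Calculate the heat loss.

Q = 28.8 W

Resistance network (inner→outer):
  R_conv,in = 1/(4πr²h) = 1/(4π·0.513²·1740) = 1.738×10^-4 K/W
  R_aluminium = (1/0.513 − 1/0.540)/(4πk) = 0.09747/(4π·236) = 3.286×10^-5 K/W
  R_cellular glass = (1/0.540 − 1/1.16)/(4πk) = 0.9898/(4π·0.0520) = 1.515 K/W
ΣR = 1.738×10^-4 + 3.286×10^-5 + 1.515 = 1.515 K/W
Q = ΔT/ΣR = (67.8 °C − 24.2 °C)/1.515 = 28.8 W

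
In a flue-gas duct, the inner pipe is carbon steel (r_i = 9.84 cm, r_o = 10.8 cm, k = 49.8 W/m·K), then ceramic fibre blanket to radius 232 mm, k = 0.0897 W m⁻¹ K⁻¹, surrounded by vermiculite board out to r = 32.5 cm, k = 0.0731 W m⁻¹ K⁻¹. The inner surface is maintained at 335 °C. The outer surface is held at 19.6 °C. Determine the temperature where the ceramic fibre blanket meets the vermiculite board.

Series thermal resistances, inner to outer:
  R'_carbon steel = ln(0.108/0.0984)/(2πk) = 0.09309/(2π·49.8) = 2.975×10^-4 m·K/W
  R'_ceramic fibre blanket = ln(0.232/0.108)/(2πk) = 0.7646/(2π·0.0897) = 1.357 m·K/W
  R'_vermiculite board = ln(0.325/0.232)/(2πk) = 0.3371/(2π·0.0731) = 0.7339 m·K/W
ΣR = 2.975×10^-4 + 1.357 + 0.7339 = 2.091 m·K/W
Q' = ΔT/ΣR = (335 °C − 19.6 °C)/2.091 = 150.8 W/m
From the inner boundary to the ceramic fibre blanket/vermiculite board interface, ΣR_partial = 1.357 m·K/W.
T_interface = T_in − Q'·ΣR_partial = 335 °C − (150.8)(1.357) = 130 °C

T = 130 °C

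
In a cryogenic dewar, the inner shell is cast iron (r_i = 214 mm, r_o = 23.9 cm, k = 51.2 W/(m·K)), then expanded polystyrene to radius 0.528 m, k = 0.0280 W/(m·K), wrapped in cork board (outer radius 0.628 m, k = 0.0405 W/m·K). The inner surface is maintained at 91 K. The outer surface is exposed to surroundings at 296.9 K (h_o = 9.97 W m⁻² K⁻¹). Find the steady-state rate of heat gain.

Q = 28.9 W

Series thermal resistances, inner to outer:
  R_cast iron = (1/0.214 − 1/0.239)/(4πk) = 0.4888/(4π·51.2) = 7.597×10^-4 K/W
  R_expanded polystyrene = (1/0.239 − 1/0.528)/(4πk) = 2.290/(4π·0.0280) = 6.509 K/W
  R_cork board = (1/0.528 − 1/0.628)/(4πk) = 0.3016/(4π·0.0405) = 0.5926 K/W
  R_conv,out = 1/(4πr²h) = 1/(4π·0.628²·9.97) = 0.02024 K/W
ΣR = 7.597×10^-4 + 6.509 + 0.5926 + 0.02024 = 7.123 K/W
Q = ΔT/ΣR = (91 K − 296.9 K)/7.123 = -28.9 W
(Negative Q ⇒ heat flows inward; heat gain = 28.9 W.)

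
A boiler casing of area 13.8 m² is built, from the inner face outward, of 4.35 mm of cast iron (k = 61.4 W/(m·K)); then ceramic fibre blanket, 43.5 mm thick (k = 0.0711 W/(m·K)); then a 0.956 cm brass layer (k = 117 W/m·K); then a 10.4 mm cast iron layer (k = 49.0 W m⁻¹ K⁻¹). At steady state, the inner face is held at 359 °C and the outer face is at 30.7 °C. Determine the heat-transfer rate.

Q = 7.40 kW

Resistance network (inner→outer):
  R_cast iron = L/(kA) = 0.00435/(61.4·13.8) = 5.134×10^-6 K/W
  R_ceramic fibre blanket = L/(kA) = 0.0435/(0.0711·13.8) = 0.04433 K/W
  R_brass = L/(kA) = 0.00956/(117·13.8) = 5.921×10^-6 K/W
  R_cast iron = L/(kA) = 0.0104/(49.0·13.8) = 1.538×10^-5 K/W
ΣR = 5.134×10^-6 + 0.04433 + 5.921×10^-6 + 1.538×10^-5 = 0.04436 K/W
Q = ΔT/ΣR = (359 °C − 30.7 °C)/0.04436 = 7400 W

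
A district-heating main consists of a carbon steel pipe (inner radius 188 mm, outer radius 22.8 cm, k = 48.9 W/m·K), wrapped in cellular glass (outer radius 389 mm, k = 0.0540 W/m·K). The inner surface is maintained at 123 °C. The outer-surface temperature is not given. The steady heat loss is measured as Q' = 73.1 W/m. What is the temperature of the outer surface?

T_out = 7.9 °C

Sum the resistances:
  R'_carbon steel = ln(0.228/0.188)/(2πk) = 0.1929/(2π·48.9) = 6.278×10^-4 m·K/W
  R'_cellular glass = ln(0.389/0.228)/(2πk) = 0.5342/(2π·0.0540) = 1.575 m·K/W
ΣR = 1.575 m·K/W
ΔT = Q'·ΣR = 73.1 × 1.575 = 115.1 K
Heat flows outward, so T_out = T_in − ΔT = 123 − 115.1 = 7.9 °C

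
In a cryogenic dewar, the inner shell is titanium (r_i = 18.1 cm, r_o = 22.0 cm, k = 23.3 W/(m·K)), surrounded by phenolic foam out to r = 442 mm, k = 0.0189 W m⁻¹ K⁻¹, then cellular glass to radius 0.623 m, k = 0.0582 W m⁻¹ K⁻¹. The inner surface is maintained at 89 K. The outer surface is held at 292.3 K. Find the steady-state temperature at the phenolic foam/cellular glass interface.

Resistance network (inner→outer):
  R_titanium = (1/0.181 − 1/0.220)/(4πk) = 0.9794/(4π·23.3) = 0.003345 K/W
  R_phenolic foam = (1/0.220 − 1/0.442)/(4πk) = 2.283/(4π·0.0189) = 9.613 K/W
  R_cellular glass = (1/0.442 − 1/0.623)/(4πk) = 0.6573/(4π·0.0582) = 0.8987 K/W
ΣR = 0.003345 + 9.613 + 0.8987 = 10.52 K/W
Q = ΔT/ΣR = (89 K − 292.3 K)/10.52 = -19.33 W
From the inner boundary to the phenolic foam/cellular glass interface, ΣR_partial = 9.616 K/W.
T_interface = T_in − Q·ΣR_partial = 89 K − (-19.33)(9.616) = 274.9 K

T = 274.9 K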